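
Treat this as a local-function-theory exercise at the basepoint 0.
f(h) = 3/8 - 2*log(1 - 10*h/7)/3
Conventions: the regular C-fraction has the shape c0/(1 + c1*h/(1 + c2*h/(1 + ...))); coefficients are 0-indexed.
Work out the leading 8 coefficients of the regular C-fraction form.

Taylor coefficients (expand at 0): a_0 = 3/8, a_1 = 20/21, a_2 = 100/147, a_3 = 2000/3087, a_4 = 5000/7203, a_5 = 40000/50421, a_6 = 1000000/1058841, a_7 = 20000000/17294403.
c0 = a_0 = 3/8. Peel one level at a time: if S = 1 + c*h/S' with S'(0) = 1, then c is the h-coefficient of S and S' = c*h/(S - 1).
S_1 = c0/f = 1 + (-160/63)*h + (18400/3969)*h^2 + ...; c1 = -160/63.
S_2 = c1*h/(S_1 - 1) = 1 + (115/63)*h + (-25/147)*h^2 + ...; c2 = 115/63.
S_3 = c2*h/(S_2 - 1) = 1 + (15/161)*h + (1950/25921)*h^2 + ...; c3 = 15/161.
S_4 = c3*h/(S_3 - 1) = 1 + (-130/161)*h + (-20/147)*h^2 + ...; c4 = -130/161.
S_5 = c4*h/(S_4 - 1) = 1 + (-46/273)*h + (-6854/74529)*h^2 + ...; c5 = -46/273.
S_6 = c5*h/(S_5 - 1) = 1 + (-149/273)*h + (-45/343)*h^2 + ...; c6 = -149/273.
S_7 = c6*h/(S_6 - 1) = 1 + (-1755/7301)*h + ...; c7 = -1755/7301.

The regular C-fraction coefficients are [3/8, -160/63, 115/63, 15/161, -130/161, -46/273, -149/273, -1755/7301].


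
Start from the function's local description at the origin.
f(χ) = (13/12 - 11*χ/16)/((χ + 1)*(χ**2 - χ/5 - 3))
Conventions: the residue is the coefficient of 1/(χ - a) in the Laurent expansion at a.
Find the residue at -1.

At the order-1 pole -1 set g(χ) = (χ - (-1))*f(χ) = (13/12 - 11*χ/16)/(χ**2 - χ/5 - 3).
Simple pole: residue = g(a) at a = -1, which is -425/432.

The residue is -425/432.


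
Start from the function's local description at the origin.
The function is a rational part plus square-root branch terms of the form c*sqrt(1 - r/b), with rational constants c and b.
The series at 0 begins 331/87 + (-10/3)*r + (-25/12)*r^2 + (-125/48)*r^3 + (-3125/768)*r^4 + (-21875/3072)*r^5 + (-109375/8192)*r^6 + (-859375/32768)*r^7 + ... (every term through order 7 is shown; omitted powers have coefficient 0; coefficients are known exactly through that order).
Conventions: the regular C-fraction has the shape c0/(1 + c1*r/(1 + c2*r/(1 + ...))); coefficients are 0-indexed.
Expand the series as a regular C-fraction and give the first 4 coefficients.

Taylor coefficients (read off): a_0 = 331/87, a_1 = -10/3, a_2 = -25/12, a_3 = -125/48.
c0 = a_0 = 331/87. Peel one level at a time: if S = 1 + c*r/S' with S'(0) = 1, then c is the r-coefficient of S and S' = c*r/(S - 1).
S_1 = c0/f = 1 + (290/331)*r + (576375/438244)*r^2 + ...; c1 = 290/331.
S_2 = c1*r/(S_1 - 1) = 1 + (-3975/2648)*r + (-25/64)*r^2 + ...; c2 = -3975/2648.
S_3 = c2*r/(S_2 - 1) = 1 + (-331/1272)*r + ...; c3 = -331/1272.

The regular C-fraction coefficients are [331/87, 290/331, -3975/2648, -331/1272].


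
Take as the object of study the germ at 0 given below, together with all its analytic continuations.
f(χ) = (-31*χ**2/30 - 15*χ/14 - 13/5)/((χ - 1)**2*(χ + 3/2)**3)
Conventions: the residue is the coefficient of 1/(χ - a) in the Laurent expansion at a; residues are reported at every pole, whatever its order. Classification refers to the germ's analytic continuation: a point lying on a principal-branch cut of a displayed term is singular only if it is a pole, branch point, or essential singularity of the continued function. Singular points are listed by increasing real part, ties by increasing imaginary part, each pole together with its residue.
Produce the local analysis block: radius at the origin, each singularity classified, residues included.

Denominator factor (χ - 1)^2: pole of order 2 at 1, modulus 1.
Denominator factor (χ + 3/2)^3: pole of order 3 at -3/2, modulus 3/2.
The radius of convergence is the smallest modulus among the singular points: 1.
At the order-3 pole -3/2 set g(χ) = (χ - (-3/2))^3*f(χ) = (-31*χ**2/30 - 15*χ/14 - 13/5)/(χ - 1)**2.
Order-3 pole: residue = g''(a)/2; g''(-3/2) = -21064/65625, so the residue is -10532/65625.
At the order-2 pole 1 set g(χ) = (χ - (1))^2*f(χ) = (-31*χ**2/30 - 15*χ/14 - 13/5)/(χ + 3/2)**3.
Order-2 pole: residue = g'(a); g'(1) = 10532/65625, so the residue is 10532/65625.
List the singular points by increasing real part (a conjugate pair: the negative imaginary part first).

Radius of convergence at 0: 1.
At -3/2: a pole of order 3; residue -10532/65625.
At 1: a pole of order 2; residue 10532/65625.


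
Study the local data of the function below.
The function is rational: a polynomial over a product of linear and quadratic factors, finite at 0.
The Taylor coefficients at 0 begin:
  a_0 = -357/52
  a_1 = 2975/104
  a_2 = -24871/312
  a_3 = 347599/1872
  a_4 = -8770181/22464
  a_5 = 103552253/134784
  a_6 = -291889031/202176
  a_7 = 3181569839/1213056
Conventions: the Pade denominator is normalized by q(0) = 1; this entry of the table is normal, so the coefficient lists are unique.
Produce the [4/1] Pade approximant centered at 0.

Taylor coefficients needed (read off): a_0 = -357/52, a_1 = 2975/104, a_2 = -24871/312, a_3 = 347599/1872, a_4 = -8770181/22464, a_5 = 103552253/134784.
Write the denominator as Q(θ) = 1 + q1*θ. Requiring Q*f - P = O(θ^6) with deg P <= 4 kills the coefficients of θ^5..θ^5 in Q*f:
  θ^5: a_5 + q1*a_4 = 0, i.e. 103552253/134784 + (-8770181/22464)*q1 = 0.
Solving this linear system: q1 = 870187/442194.
The numerator is Q*f truncated at degree 4: P0 = a_0 = -357/52; P1 = a_1 + q1*a_0 = 14462784/958087; P2 = a_2 + q1*a_1 = -359043111/15329392; P3 = a_3 + q1*a_2 = 27606096/958087; P4 = a_4 + q1*a_3 = -117952443/4716736.

The Pade approximant has numerator coefficients [-357/52, 14462784/958087, -359043111/15329392, 27606096/958087, -117952443/4716736]; denominator coefficients [1, 870187/442194].


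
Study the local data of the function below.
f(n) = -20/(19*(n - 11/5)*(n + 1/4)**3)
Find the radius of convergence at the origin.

Denominator factor (n + 1/4)^3: pole of order 3 at -1/4, modulus 1/4.
Denominator factor (n - 11/5): pole of order 1 at 11/5, modulus 11/5.
The radius of convergence is the smallest modulus among the singular points: 1/4.

The radius of convergence is 1/4.


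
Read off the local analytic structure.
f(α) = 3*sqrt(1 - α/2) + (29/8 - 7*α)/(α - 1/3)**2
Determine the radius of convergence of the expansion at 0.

Denominator factor (α - 1/3)^2: pole of order 2 at 1/3, modulus 1/3.
Branch term (3)*sqrt(1 - α/(2)): its argument vanishes at α = 2, a square-root branch point, modulus 2.
The radius of convergence is the smallest modulus among the singular points: 1/3.

The radius of convergence is 1/3.


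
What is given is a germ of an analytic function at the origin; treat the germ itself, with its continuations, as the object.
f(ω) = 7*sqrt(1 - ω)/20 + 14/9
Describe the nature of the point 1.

The term (7/20)*sqrt(1 - ω/(1)) has argument 1 - 1/(1) = 0 at 1: a square-root (algebraic, two-sheeted) branch point; the remaining terms are analytic or single-valued there.

The point is an algebraic (square-root) branch point.


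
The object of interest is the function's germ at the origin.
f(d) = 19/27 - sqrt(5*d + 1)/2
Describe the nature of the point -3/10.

The point is a regular point.

There is no denominator, hence no pole anywhere.
Branch term sqrt(1 - d/(-1/5)): argument at -3/10 is -1/2, nonzero, so -3/10 is not its branch point (a point on a principal cut is still regular for the continued germ).
So the germ continues analytically to -3/10.


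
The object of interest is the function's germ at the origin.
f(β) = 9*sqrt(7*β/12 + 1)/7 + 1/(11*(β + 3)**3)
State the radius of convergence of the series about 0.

The radius of convergence is 12/7.

Denominator factor (β + 3)^3: pole of order 3 at -3, modulus 3.
Branch term (9/7)*sqrt(1 - β/(-12/7)): its argument vanishes at β = -12/7, a square-root branch point, modulus 12/7.
The radius of convergence is the smallest modulus among the singular points: 12/7.


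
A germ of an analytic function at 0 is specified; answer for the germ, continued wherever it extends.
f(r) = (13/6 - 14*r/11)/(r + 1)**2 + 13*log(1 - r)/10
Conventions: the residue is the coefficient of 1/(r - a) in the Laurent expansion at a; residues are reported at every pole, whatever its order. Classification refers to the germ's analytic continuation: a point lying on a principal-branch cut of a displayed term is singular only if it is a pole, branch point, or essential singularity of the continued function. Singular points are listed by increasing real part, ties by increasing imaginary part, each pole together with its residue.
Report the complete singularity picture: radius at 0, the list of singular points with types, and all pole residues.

Radius of convergence at 0: 1.
At -1: a pole of order 2; residue -14/11.
At 1: a logarithmic branch point.

Denominator factor (r + 1)^2: pole of order 2 at -1, modulus 1.
Branch term (13/10)*log(1 - r/(1)): its argument vanishes at r = 1, a logarithmic branch point, modulus 1.
The radius of convergence is the smallest modulus among the singular points: 1.
The branch term is analytic at -1 and contributes nothing to the residue; only the rational part matters.
At the order-2 pole -1 set g(r) = (r - (-1))^2*(rational part) = 13/6 - 14*r/11.
Order-2 pole: residue = g'(a); g'(-1) = -14/11, so the residue is -14/11.
List the singular points by increasing real part (a conjugate pair: the negative imaginary part first).


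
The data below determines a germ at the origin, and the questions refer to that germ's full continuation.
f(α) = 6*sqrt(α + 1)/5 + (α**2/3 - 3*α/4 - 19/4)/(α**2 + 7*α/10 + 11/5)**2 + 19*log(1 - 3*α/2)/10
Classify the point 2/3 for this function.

The term (19/10)*log(1 - α/(2/3)) has argument 1 - 2/3/(2/3) = 0 at 2/3: a logarithmic (infinitely-sheeted) branch point; the remaining terms are analytic or single-valued there.

The point is a logarithmic branch point.


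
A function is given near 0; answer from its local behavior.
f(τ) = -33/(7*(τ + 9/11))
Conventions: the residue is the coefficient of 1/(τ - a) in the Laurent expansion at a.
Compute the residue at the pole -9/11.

At the order-1 pole -9/11 set g(τ) = (τ - (-9/11))*f(τ) = -33/7.
Simple pole: residue = g(a) at a = -9/11, which is -33/7.

The residue is -33/7.


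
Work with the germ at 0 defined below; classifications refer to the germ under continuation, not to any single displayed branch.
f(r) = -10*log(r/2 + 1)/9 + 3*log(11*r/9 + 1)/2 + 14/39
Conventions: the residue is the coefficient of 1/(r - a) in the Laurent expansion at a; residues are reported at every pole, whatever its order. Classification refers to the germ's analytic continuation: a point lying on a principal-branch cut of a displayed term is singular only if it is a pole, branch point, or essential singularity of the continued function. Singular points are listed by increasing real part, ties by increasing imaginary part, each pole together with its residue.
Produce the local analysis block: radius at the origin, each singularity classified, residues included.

Radius of convergence at 0: 9/11.
At -2: a logarithmic branch point.
At -9/11: a logarithmic branch point.

Branch term (3/2)*log(1 - r/(-9/11)): its argument vanishes at r = -9/11, a logarithmic branch point, modulus 9/11.
Branch term (-10/9)*log(1 - r/(-2)): its argument vanishes at r = -2, a logarithmic branch point, modulus 2.
The radius of convergence is the smallest modulus among the singular points: 9/11.
List the singular points by increasing real part (a conjugate pair: the negative imaginary part first).


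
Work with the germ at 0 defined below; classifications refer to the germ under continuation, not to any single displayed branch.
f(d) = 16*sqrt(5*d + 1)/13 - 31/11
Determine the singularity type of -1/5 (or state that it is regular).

The point is an algebraic (square-root) branch point.

The term (16/13)*sqrt(1 - d/(-1/5)) has argument 1 - -1/5/(-1/5) = 0 at -1/5: a square-root (algebraic, two-sheeted) branch point; the remaining terms are analytic or single-valued there.


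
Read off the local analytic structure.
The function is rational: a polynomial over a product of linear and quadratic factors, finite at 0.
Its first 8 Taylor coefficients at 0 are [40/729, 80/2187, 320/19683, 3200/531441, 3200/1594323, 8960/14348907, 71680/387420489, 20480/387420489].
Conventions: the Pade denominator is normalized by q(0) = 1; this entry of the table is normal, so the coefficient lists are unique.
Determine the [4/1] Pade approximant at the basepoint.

Taylor coefficients needed (read off): a_0 = 40/729, a_1 = 80/2187, a_2 = 320/19683, a_3 = 3200/531441, a_4 = 3200/1594323, a_5 = 8960/14348907.
Write the denominator as Q(λ) = 1 + q1*λ. Requiring Q*f - P = O(λ^6) with deg P <= 4 kills the coefficients of λ^5..λ^5 in Q*f:
  λ^5: a_5 + q1*a_4 = 0, i.e. 8960/14348907 + (3200/1594323)*q1 = 0.
Solving this linear system: q1 = -14/45.
The numerator is Q*f truncated at degree 4: P0 = a_0 = 40/729; P1 = a_1 + q1*a_0 = 128/6561; P2 = a_2 + q1*a_1 = 32/6561; P3 = a_3 + q1*a_2 = 512/531441; P4 = a_4 + q1*a_3 = 640/4782969.

The Pade approximant has numerator coefficients [40/729, 128/6561, 32/6561, 512/531441, 640/4782969]; denominator coefficients [1, -14/45].


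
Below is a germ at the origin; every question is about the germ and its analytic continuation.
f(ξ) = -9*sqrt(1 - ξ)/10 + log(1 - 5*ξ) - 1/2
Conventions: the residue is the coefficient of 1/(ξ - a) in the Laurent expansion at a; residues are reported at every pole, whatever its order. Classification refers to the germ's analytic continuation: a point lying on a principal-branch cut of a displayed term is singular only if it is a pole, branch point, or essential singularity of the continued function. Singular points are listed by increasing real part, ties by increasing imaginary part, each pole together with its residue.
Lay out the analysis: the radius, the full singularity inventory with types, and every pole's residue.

Radius of convergence at 0: 1/5.
At 1/5: a logarithmic branch point.
At 1: an algebraic (square-root) branch point.

Branch term (-9/10)*sqrt(1 - ξ/(1)): its argument vanishes at ξ = 1, a square-root branch point, modulus 1.
Branch term (1)*log(1 - ξ/(1/5)): its argument vanishes at ξ = 1/5, a logarithmic branch point, modulus 1/5.
The radius of convergence is the smallest modulus among the singular points: 1/5.
List the singular points by increasing real part (a conjugate pair: the negative imaginary part first).


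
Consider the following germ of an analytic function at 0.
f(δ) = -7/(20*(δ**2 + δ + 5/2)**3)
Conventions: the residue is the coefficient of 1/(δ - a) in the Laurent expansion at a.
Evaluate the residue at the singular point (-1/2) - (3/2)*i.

The residue is -(7/810)*i.

The factor δ**2 + δ + 5/2 splits as (δ - a)(δ - a') with a = (-1/2) - (3/2)*i, a' = (-1/2) + (3/2)*i. At the order-3 pole a set g(δ) = (δ - a)^3*f(δ) = [-7/20] / (δ - a')^3.
Order-3 pole: residue = g''(a)/2; g''((-1/2) - (3/2)*i) = -(7/405)*i, so the residue is -(7/810)*i.


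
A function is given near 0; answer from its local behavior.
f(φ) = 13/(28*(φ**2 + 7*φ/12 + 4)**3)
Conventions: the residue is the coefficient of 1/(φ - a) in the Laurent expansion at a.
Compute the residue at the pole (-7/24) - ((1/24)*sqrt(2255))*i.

The residue is ((4852224/80267119625)*sqrt(2255))*i.

The factor φ**2 + 7*φ/12 + 4 splits as (φ - a)(φ - a') with a = (-7/24) - ((1/24)*sqrt(2255))*i, a' = (-7/24) + ((1/24)*sqrt(2255))*i. At the order-3 pole a set g(φ) = (φ - a)^3*f(φ) = [13/28] / (φ - a')^3.
Order-3 pole: residue = g''(a)/2; g''((-7/24) - ((1/24)*sqrt(2255))*i) = ((9704448/80267119625)*sqrt(2255))*i, so the residue is ((4852224/80267119625)*sqrt(2255))*i.


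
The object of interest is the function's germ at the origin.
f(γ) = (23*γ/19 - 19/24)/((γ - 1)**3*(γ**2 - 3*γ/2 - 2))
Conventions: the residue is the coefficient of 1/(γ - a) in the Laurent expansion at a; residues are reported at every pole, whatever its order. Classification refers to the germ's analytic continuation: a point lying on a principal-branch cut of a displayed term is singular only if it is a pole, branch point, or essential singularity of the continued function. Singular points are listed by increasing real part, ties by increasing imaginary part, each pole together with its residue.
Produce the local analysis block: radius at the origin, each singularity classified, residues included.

Denominator factor (γ - 1)^3: pole of order 3 at 1, modulus 1.
Denominator factor (γ**2 - 3*γ/2 - 2): discriminant 41/4, real irrational roots 3/4 + (1/4)*sqrt(41) and 3/4 - (1/4)*sqrt(41); poles of order 1, moduli 3/4 + (1/4)*sqrt(41) and -3/4 + (1/4)*sqrt(41).
The radius of convergence is the smallest modulus among the singular points: -3/4 + (1/4)*sqrt(41).
The factor γ**2 - 3*γ/2 - 2 splits as (γ - a)(γ - a') with a = 3/4 - (1/4)*sqrt(41), a' = 3/4 + (1/4)*sqrt(41). At the order-1 pole a set g(γ) = (γ - a)*f(γ) = [(23*γ/19 - 19/24)/(γ - 1)**3] / (γ - a').
Simple pole: residue = g(a) at a = 3/4 - (1/4)*sqrt(41), which is 4861/57000 - (63881/2337000)*sqrt(41).
At the order-3 pole 1 set g(γ) = (γ - (1))^3*f(γ) = (23*γ/19 - 19/24)/(γ**2 - 3*γ/2 - 2).
Order-3 pole: residue = g''(a)/2; g''(1) = -4861/14250, so the residue is -4861/28500.
The factor γ**2 - 3*γ/2 - 2 splits as (γ - a)(γ - a') with a = 3/4 + (1/4)*sqrt(41), a' = 3/4 - (1/4)*sqrt(41). At the order-1 pole a set g(γ) = (γ - a)*f(γ) = [(23*γ/19 - 19/24)/(γ - 1)**3] / (γ - a').
Simple pole: residue = g(a) at a = 3/4 + (1/4)*sqrt(41), which is 4861/57000 + (63881/2337000)*sqrt(41).
List the singular points by increasing real part (a conjugate pair: the negative imaginary part first).

Radius of convergence at 0: -3/4 + (1/4)*sqrt(41).
At 3/4 - (1/4)*sqrt(41): a pole of order 1; residue 4861/57000 - (63881/2337000)*sqrt(41).
At 1: a pole of order 3; residue -4861/28500.
At 3/4 + (1/4)*sqrt(41): a pole of order 1; residue 4861/57000 + (63881/2337000)*sqrt(41).


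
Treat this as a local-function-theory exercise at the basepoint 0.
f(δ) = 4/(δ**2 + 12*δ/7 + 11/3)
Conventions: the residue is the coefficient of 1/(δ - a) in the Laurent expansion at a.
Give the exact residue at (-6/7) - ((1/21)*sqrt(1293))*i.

The residue is ((14/431)*sqrt(1293))*i.

The factor δ**2 + 12*δ/7 + 11/3 splits as (δ - a)(δ - a') with a = (-6/7) - ((1/21)*sqrt(1293))*i, a' = (-6/7) + ((1/21)*sqrt(1293))*i. At the order-1 pole a set g(δ) = (δ - a)*f(δ) = [4] / (δ - a').
Simple pole: residue = g(a) at a = (-6/7) - ((1/21)*sqrt(1293))*i, which is ((14/431)*sqrt(1293))*i.


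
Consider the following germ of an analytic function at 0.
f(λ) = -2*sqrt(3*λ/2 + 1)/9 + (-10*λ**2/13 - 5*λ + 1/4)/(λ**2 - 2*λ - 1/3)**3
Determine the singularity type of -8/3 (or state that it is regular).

Denominator factors: λ**2 - 2*λ - 1/3 = 109/9 at λ = -8/3 — none vanishes.
Branch term sqrt(1 - λ/(-2/3)): argument at -8/3 is -3, nonzero, so -8/3 is not its branch point (a point on a principal cut is still regular for the continued germ).
So the germ continues analytically to -8/3.

The point is a regular point.


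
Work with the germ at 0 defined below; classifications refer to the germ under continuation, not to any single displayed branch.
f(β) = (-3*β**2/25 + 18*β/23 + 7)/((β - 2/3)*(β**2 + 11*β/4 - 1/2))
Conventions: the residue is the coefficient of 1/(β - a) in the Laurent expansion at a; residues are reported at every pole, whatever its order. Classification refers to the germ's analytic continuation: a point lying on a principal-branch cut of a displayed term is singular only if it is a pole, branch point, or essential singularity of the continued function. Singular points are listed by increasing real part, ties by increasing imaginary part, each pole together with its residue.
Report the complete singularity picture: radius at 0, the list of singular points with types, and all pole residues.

Denominator factor (β**2 + 11*β/4 - 1/2): discriminant 153/16, real irrational roots -11/8 + (3/8)*sqrt(17) and -11/8 - (3/8)*sqrt(17); poles of order 1, moduli -11/8 + (3/8)*sqrt(17) and 11/8 + (3/8)*sqrt(17).
Denominator factor (β - 2/3): pole of order 1 at 2/3, modulus 2/3.
The radius of convergence is the smallest modulus among the singular points: -11/8 + (3/8)*sqrt(17).
The factor β**2 + 11*β/4 - 1/2 splits as (β - a)(β - a') with a = -11/8 - (3/8)*sqrt(17), a' = -11/8 + (3/8)*sqrt(17). At the order-1 pole a set g(β) = (β - a)*f(β) = [(-3*β**2/25 + 18*β/23 + 7)/(β - 2/3)] / (β - a').
Simple pole: residue = g(a) at a = -11/8 - (3/8)*sqrt(17), which is -39753/18400 + (189137/312800)*sqrt(17).
The factor β**2 + 11*β/4 - 1/2 splits as (β - a)(β - a') with a = -11/8 + (3/8)*sqrt(17), a' = -11/8 - (3/8)*sqrt(17). At the order-1 pole a set g(β) = (β - a)*f(β) = [(-3*β**2/25 + 18*β/23 + 7)/(β - 2/3)] / (β - a').
Simple pole: residue = g(a) at a = -11/8 + (3/8)*sqrt(17), which is -39753/18400 - (189137/312800)*sqrt(17).
At the order-1 pole 2/3 set g(β) = (β - (2/3))*f(β) = (-3*β**2/25 + 18*β/23 + 7)/(β**2 + 11*β/4 - 1/2).
Simple pole: residue = g(a) at a = 2/3, which is 38649/9200.
List the singular points by increasing real part (a conjugate pair: the negative imaginary part first).

Radius of convergence at 0: -11/8 + (3/8)*sqrt(17).
At -11/8 - (3/8)*sqrt(17): a pole of order 1; residue -39753/18400 + (189137/312800)*sqrt(17).
At -11/8 + (3/8)*sqrt(17): a pole of order 1; residue -39753/18400 - (189137/312800)*sqrt(17).
At 2/3: a pole of order 1; residue 38649/9200.


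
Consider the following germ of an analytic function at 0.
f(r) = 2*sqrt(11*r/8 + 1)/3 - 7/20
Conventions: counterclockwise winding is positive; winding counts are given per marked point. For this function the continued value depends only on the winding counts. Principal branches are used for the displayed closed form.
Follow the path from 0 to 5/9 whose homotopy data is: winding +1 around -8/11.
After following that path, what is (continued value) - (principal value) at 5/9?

Continued minus principal equals -(1/9)*sqrt(254).

The rational part is single-valued and drops out of the difference; each branch term changes only by its own monodromy.
(2/3)*sqrt(1 - r/(-8/11)): winding +1 is odd, the square root flips sign, contributing -2*(2/3)*sqrt(1 - (5/9)/(-8/11)) = -2*(2/3)*sqrt(127/72) = -(1/9)*sqrt(254).
Summing the contributions at r = 5/9 gives -(1/9)*sqrt(254).


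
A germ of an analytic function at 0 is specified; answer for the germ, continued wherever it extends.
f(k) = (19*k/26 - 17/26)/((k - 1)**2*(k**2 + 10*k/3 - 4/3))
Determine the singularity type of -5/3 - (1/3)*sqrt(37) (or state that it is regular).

The denominator factor k**2 + 10*k/3 - 4/3 vanishes at -5/3 - (1/3)*sqrt(37) and appears to the power 1; the numerator there equals -73/39 - (19/78)*sqrt(37), nonzero, and no other factor vanishes.
Hence a pole whose order is the multiplicity, 1.

The point is a pole of order 1.


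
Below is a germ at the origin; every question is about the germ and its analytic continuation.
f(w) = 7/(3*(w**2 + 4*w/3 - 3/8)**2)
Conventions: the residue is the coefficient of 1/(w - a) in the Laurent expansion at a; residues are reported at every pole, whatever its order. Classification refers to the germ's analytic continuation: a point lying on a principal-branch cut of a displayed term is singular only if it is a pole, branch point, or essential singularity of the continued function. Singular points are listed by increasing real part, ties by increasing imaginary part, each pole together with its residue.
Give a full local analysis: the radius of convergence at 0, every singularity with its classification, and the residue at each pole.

Radius of convergence at 0: -2/3 + (1/12)*sqrt(118).
At -2/3 - (1/12)*sqrt(118): a pole of order 2; residue (252/3481)*sqrt(118).
At -2/3 + (1/12)*sqrt(118): a pole of order 2; residue -(252/3481)*sqrt(118).

Denominator factor (w**2 + 4*w/3 - 3/8)^2: discriminant 59/18, real irrational roots -2/3 + (1/12)*sqrt(118) and -2/3 - (1/12)*sqrt(118); poles of order 2, moduli -2/3 + (1/12)*sqrt(118) and 2/3 + (1/12)*sqrt(118).
The radius of convergence is the smallest modulus among the singular points: -2/3 + (1/12)*sqrt(118).
The factor w**2 + 4*w/3 - 3/8 splits as (w - a)(w - a') with a = -2/3 - (1/12)*sqrt(118), a' = -2/3 + (1/12)*sqrt(118). At the order-2 pole a set g(w) = (w - a)^2*f(w) = [7/3] / (w - a')^2.
Order-2 pole: residue = g'(a); g'(-2/3 - (1/12)*sqrt(118)) = (252/3481)*sqrt(118), so the residue is (252/3481)*sqrt(118).
The factor w**2 + 4*w/3 - 3/8 splits as (w - a)(w - a') with a = -2/3 + (1/12)*sqrt(118), a' = -2/3 - (1/12)*sqrt(118). At the order-2 pole a set g(w) = (w - a)^2*f(w) = [7/3] / (w - a')^2.
Order-2 pole: residue = g'(a); g'(-2/3 + (1/12)*sqrt(118)) = -(252/3481)*sqrt(118), so the residue is -(252/3481)*sqrt(118).
List the singular points by increasing real part (a conjugate pair: the negative imaginary part first).


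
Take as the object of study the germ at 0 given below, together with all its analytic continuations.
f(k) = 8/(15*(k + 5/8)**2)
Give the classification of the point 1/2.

Denominator factors: k + 5/8 = 9/8 at k = 1/2 — none vanishes.
So the germ continues analytically to 1/2.

The point is a regular point.


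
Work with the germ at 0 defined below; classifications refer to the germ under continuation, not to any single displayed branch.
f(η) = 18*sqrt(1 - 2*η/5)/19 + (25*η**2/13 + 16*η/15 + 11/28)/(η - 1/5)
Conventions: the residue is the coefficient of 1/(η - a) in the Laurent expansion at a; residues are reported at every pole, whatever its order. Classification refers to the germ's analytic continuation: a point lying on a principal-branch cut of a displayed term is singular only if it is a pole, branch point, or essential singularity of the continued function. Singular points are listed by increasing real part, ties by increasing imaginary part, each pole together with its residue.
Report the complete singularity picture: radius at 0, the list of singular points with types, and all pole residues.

Radius of convergence at 0: 1/5.
At 1/5: a pole of order 1; residue 18649/27300.
At 5/2: an algebraic (square-root) branch point.

Denominator factor (η - 1/5): pole of order 1 at 1/5, modulus 1/5.
Branch term (18/19)*sqrt(1 - η/(5/2)): its argument vanishes at η = 5/2, a square-root branch point, modulus 5/2.
The radius of convergence is the smallest modulus among the singular points: 1/5.
The branch term is analytic at 1/5 and contributes nothing to the residue; only the rational part matters.
At the order-1 pole 1/5 set g(η) = (η - (1/5))*(rational part) = 25*η**2/13 + 16*η/15 + 11/28.
Simple pole: residue = g(a) at a = 1/5, which is 18649/27300.
List the singular points by increasing real part (a conjugate pair: the negative imaginary part first).


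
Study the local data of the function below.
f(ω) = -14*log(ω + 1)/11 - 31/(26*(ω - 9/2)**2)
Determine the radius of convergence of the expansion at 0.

The radius of convergence is 1.

Denominator factor (ω - 9/2)^2: pole of order 2 at 9/2, modulus 9/2.
Branch term (-14/11)*log(1 - ω/(-1)): its argument vanishes at ω = -1, a logarithmic branch point, modulus 1.
The radius of convergence is the smallest modulus among the singular points: 1.


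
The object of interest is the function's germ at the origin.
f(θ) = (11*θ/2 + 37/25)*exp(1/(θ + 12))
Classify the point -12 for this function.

The exponent 1/(θ - (-12)) has a pole at -12, so exp(1/(θ - (-12))) takes every nonzero value near it: an essential singularity (not a pole of any order).

The point is an essential singularity.


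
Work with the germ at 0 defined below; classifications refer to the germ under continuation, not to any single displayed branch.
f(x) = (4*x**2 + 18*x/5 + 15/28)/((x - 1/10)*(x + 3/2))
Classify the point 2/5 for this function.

Denominator factors: x + 3/2 = 19/10 at x = 2/5; x - 1/10 = 3/10 at x = 2/5 — none vanishes.
So the germ continues analytically to 2/5.

The point is a regular point.


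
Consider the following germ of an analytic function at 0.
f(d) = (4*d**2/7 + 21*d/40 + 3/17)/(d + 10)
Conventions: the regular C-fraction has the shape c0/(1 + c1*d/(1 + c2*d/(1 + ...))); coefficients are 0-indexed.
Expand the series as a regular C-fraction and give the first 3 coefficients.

Taylor coefficients (expand at 0): a_0 = 3/170, a_1 = 69/1360, a_2 = 4957/95200.
c0 = a_0 = 3/170. Peel one level at a time: if S = 1 + c*d/S' with S'(0) = 1, then c is the d-coefficient of S and S' = c*d/(S - 1).
S_1 = c0/f = 1 + (-23/8)*d + (35717/6720)*d^2 + ...; c1 = -23/8.
S_2 = c1*d/(S_1 - 1) = 1 + (35717/19320)*d + ...; c2 = 35717/19320.

The regular C-fraction coefficients are [3/170, -23/8, 35717/19320].


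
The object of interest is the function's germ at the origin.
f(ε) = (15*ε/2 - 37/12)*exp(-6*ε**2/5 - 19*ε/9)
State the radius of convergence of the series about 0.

The radius of convergence is infinite.

The factor exp(-6*ε**2/5 - 19*ε/9) is entire and contributes no finite singular point.
The polynomial part has no poles.
No finite singular points: the Taylor series at 0 converges everywhere.


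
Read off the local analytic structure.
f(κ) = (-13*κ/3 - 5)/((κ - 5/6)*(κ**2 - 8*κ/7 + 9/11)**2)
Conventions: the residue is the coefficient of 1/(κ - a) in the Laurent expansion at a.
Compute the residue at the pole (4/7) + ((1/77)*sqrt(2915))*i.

The factor κ**2 - 8*κ/7 + 9/11 splits as (κ - a)(κ - a') with a = (4/7) + ((1/77)*sqrt(2915))*i, a' = (4/7) - ((1/77)*sqrt(2915))*i. At the order-2 pole a set g(κ) = (κ - a)^2*f(κ) = [(-13*κ/3 - 5)/(κ - 5/6)] / (κ - a')^2.
Order-2 pole: residue = g'(a); g'((4/7) + ((1/77)*sqrt(2915))*i) = (33083820/2411809) - ((30746032009/338738574050)*sqrt(2915))*i, so the residue is (33083820/2411809) - ((30746032009/338738574050)*sqrt(2915))*i.

The residue is (33083820/2411809) - ((30746032009/338738574050)*sqrt(2915))*i.


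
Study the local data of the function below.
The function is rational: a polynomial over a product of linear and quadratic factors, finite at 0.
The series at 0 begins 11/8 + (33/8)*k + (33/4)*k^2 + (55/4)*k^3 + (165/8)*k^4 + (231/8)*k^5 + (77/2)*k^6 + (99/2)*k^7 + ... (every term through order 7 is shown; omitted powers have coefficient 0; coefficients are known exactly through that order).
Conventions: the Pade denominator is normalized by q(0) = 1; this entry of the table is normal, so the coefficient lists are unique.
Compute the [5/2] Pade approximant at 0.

The Pade approximant has numerator coefficients [11/8, 55/56, 55/84, 11/28, 11/56, 11/168]; denominator coefficients [1, -16/7, 4/3].

Taylor coefficients needed (read off): a_0 = 11/8, a_1 = 33/8, a_2 = 33/4, a_3 = 55/4, a_4 = 165/8, a_5 = 231/8, a_6 = 77/2, a_7 = 99/2.
Write the denominator as Q(k) = 1 + q1*k + q2*k^2. Requiring Q*f - P = O(k^8) with deg P <= 5 kills the coefficients of k^6..k^7 in Q*f:
  k^6: a_6 + q1*a_5 + q2*a_4 = 0, i.e. 77/2 + (231/8)*q1 + (165/8)*q2 = 0.
  k^7: a_7 + q1*a_6 + q2*a_5 = 0, i.e. 99/2 + (77/2)*q1 + (231/8)*q2 = 0.
Solving this linear system: q1 = -16/7, q2 = 4/3.
The numerator is Q*f truncated at degree 5: P0 = a_0 = 11/8; P1 = a_1 + q1*a_0 = 55/56; P2 = a_2 + q1*a_1 + q2*a_0 = 55/84; P3 = a_3 + q1*a_2 + q2*a_1 = 11/28; P4 = a_4 + q1*a_3 + q2*a_2 = 11/56; P5 = a_5 + q1*a_4 + q2*a_3 = 11/168.


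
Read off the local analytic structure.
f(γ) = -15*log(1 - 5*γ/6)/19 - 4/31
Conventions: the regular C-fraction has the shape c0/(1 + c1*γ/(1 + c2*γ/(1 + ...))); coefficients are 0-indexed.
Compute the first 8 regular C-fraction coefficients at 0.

Taylor coefficients (expand at 0): a_0 = -4/31, a_1 = 25/38, a_2 = 125/456, a_3 = 625/4104, a_4 = 3125/32832, a_5 = 3125/49248, a_6 = 78125/1772928, a_7 = 390625/12410496.
c0 = a_0 = -4/31. Peel one level at a time: if S = 1 + c*γ/S' with S'(0) = 1, then c is the γ-coefficient of S and S' = c*γ/(S - 1).
S_1 = c0/f = 1 + (775/152)*γ + (1949125/69312)*γ^2 + ...; c1 = 775/152.
S_2 = c1*γ/(S_1 - 1) = 1 + (-2515/456)*γ + (-25/432)*γ^2 + ...; c2 = -2515/456.
S_3 = c2*γ/(S_2 - 1) = 1 + (-95/9054)*γ + (-698725/163949832)*γ^2 + ...; c3 = -95/9054.
S_4 = c3*γ/(S_3 - 1) = 1 + (-7355/18108)*γ + (-5/108)*γ^2 + ...; c4 = -7355/18108.
S_5 = c4*γ/(S_4 - 1) = 1 + (-503/4413)*γ + (-895843/25966092)*γ^2 + ...; c5 = -503/4413.
S_6 = c5*γ/(S_5 - 1) = 1 + (-1781/5884)*γ + (-5/112)*γ^2 + ...; c6 = -1781/5884.
S_7 = c6*γ/(S_6 - 1) = 1 + (-7355/49868)*γ + ...; c7 = -7355/49868.

The regular C-fraction coefficients are [-4/31, 775/152, -2515/456, -95/9054, -7355/18108, -503/4413, -1781/5884, -7355/49868].


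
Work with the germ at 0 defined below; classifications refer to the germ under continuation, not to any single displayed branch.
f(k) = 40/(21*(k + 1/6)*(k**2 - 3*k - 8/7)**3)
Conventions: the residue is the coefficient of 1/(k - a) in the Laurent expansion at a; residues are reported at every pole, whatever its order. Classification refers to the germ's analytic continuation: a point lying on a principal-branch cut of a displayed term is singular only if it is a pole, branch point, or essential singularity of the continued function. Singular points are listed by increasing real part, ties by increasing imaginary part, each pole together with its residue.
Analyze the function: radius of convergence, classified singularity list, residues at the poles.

Radius of convergence at 0: 1/6.
At 3/2 - (1/14)*sqrt(665): a pole of order 3; residue 3048192/744775 + (161827008/1021682345)*sqrt(665).
At -1/6: a pole of order 1; residue -6096384/744775.
At 3/2 + (1/14)*sqrt(665): a pole of order 3; residue 3048192/744775 - (161827008/1021682345)*sqrt(665).

Denominator factor (k + 1/6): pole of order 1 at -1/6, modulus 1/6.
Denominator factor (k**2 - 3*k - 8/7)^3: discriminant 95/7, real irrational roots 3/2 + (1/14)*sqrt(665) and 3/2 - (1/14)*sqrt(665); poles of order 3, moduli 3/2 + (1/14)*sqrt(665) and -3/2 + (1/14)*sqrt(665).
The radius of convergence is the smallest modulus among the singular points: 1/6.
The factor k**2 - 3*k - 8/7 splits as (k - a)(k - a') with a = 3/2 - (1/14)*sqrt(665), a' = 3/2 + (1/14)*sqrt(665). At the order-3 pole a set g(k) = (k - a)^3*f(k) = [40/(21*(k + 1/6))] / (k - a')^3.
Order-3 pole: residue = g''(a)/2; g''(3/2 - (1/14)*sqrt(665)) = 6096384/744775 + (323654016/1021682345)*sqrt(665), so the residue is 3048192/744775 + (161827008/1021682345)*sqrt(665).
At the order-1 pole -1/6 set g(k) = (k - (-1/6))*f(k) = 40/(21*(k**2 - 3*k - 8/7)**3).
Simple pole: residue = g(a) at a = -1/6, which is -6096384/744775.
The factor k**2 - 3*k - 8/7 splits as (k - a)(k - a') with a = 3/2 + (1/14)*sqrt(665), a' = 3/2 - (1/14)*sqrt(665). At the order-3 pole a set g(k) = (k - a)^3*f(k) = [40/(21*(k + 1/6))] / (k - a')^3.
Order-3 pole: residue = g''(a)/2; g''(3/2 + (1/14)*sqrt(665)) = 6096384/744775 - (323654016/1021682345)*sqrt(665), so the residue is 3048192/744775 - (161827008/1021682345)*sqrt(665).
List the singular points by increasing real part (a conjugate pair: the negative imaginary part first).


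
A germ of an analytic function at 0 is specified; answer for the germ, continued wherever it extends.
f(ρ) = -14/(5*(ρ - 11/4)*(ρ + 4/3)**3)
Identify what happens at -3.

The point is a regular point.

Denominator factors: ρ - 11/4 = -23/4 at ρ = -3; ρ + 4/3 = -5/3 at ρ = -3 — none vanishes.
So the germ continues analytically to -3.


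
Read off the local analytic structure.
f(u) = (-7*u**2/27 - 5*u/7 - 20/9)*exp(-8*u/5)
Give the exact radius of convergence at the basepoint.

The factor exp(-8*u/5) is entire and contributes no finite singular point.
The polynomial part has no poles.
No finite singular points: the Taylor series at 0 converges everywhere.

The radius of convergence is infinite.


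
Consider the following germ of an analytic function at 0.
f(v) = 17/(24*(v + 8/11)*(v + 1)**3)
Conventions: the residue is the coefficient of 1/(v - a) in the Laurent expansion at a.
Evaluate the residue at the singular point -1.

At the order-3 pole -1 set g(v) = (v - (-1))^3*f(v) = 17/(24*(v + 8/11)).
Order-3 pole: residue = g''(a)/2; g''(-1) = -22627/324, so the residue is -22627/648.

The residue is -22627/648.


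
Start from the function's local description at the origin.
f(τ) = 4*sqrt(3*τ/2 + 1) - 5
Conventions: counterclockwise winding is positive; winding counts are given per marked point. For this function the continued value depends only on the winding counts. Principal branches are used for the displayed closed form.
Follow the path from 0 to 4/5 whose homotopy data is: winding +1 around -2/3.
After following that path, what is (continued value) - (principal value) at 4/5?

Continued minus principal equals -(8/5)*sqrt(55).

The rational part is single-valued and drops out of the difference; each branch term changes only by its own monodromy.
(4)*sqrt(1 - τ/(-2/3)): winding +1 is odd, the square root flips sign, contributing -2*(4)*sqrt(1 - (4/5)/(-2/3)) = -2*(4)*sqrt(11/5) = -(8/5)*sqrt(55).
Summing the contributions at τ = 4/5 gives -(8/5)*sqrt(55).


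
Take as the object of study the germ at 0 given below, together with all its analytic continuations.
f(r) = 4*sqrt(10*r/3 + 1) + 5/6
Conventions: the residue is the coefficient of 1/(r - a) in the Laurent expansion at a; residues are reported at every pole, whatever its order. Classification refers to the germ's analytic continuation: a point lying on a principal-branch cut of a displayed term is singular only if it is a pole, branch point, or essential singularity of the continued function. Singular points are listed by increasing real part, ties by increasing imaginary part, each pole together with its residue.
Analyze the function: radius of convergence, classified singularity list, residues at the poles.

Branch term (4)*sqrt(1 - r/(-3/10)): its argument vanishes at r = -3/10, a square-root branch point, modulus 3/10.
The radius of convergence is the smallest modulus among the singular points: 3/10.

Radius of convergence at 0: 3/10.
At -3/10: an algebraic (square-root) branch point.


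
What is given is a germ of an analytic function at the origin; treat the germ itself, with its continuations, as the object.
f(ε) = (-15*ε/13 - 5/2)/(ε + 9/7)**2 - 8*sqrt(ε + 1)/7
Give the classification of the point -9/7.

The point is a pole of order 2.

The denominator factor ε + 9/7 vanishes at -9/7 and appears to the power 2; the numerator there equals -185/182, nonzero, and no other factor vanishes.
The branch terms are analytic at this point.
Hence a pole whose order is the multiplicity, 2.


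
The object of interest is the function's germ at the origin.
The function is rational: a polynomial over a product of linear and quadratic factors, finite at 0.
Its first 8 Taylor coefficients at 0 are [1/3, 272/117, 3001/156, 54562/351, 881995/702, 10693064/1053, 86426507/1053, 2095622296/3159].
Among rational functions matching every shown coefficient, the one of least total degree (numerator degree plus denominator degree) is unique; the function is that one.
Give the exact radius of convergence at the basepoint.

The radius of convergence is -6 + (5/2)*sqrt(6).

No rational of total degree below 4 reproduces all 8 coefficients; solving the [2/2] Pade equations on them gives f(ε) = (-5*ε**2/8 + 20*ε/39 - 1/2)/(ε**2 + 12*ε - 3/2), whose expansion matches every shown term.
Denominator factor (ε**2 + 12*ε - 3/2): discriminant 150, real irrational roots -6 + (5/2)*sqrt(6) and -6 - (5/2)*sqrt(6); poles of order 1, moduli -6 + (5/2)*sqrt(6) and 6 + (5/2)*sqrt(6).
The radius of convergence is the smallest modulus among the singular points: -6 + (5/2)*sqrt(6).


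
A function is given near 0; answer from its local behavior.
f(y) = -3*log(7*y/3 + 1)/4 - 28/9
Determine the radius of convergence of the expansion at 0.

Branch term (-3/4)*log(1 - y/(-3/7)): its argument vanishes at y = -3/7, a logarithmic branch point, modulus 3/7.
The radius of convergence is the smallest modulus among the singular points: 3/7.

The radius of convergence is 3/7.


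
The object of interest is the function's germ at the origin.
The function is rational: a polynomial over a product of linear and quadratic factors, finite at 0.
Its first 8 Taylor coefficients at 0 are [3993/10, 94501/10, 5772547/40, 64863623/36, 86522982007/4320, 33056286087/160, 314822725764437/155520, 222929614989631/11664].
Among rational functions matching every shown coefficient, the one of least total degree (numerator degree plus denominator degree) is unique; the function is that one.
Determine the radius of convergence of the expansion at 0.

The radius of convergence is -1 + (1/11)*sqrt(154).

No rational of total degree below 6 reproduces all 8 coefficients; solving the [0/6] Pade equations on them gives f(φ) = 22/(15*(φ - 2/9)**2*(φ**2 + 2*φ - 3/11)**2), whose expansion matches every shown term.
Denominator factor (φ**2 + 2*φ - 3/11)^2: discriminant 56/11, real irrational roots -1 + (1/11)*sqrt(154) and -1 - (1/11)*sqrt(154); poles of order 2, moduli -1 + (1/11)*sqrt(154) and 1 + (1/11)*sqrt(154).
Denominator factor (φ - 2/9)^2: pole of order 2 at 2/9, modulus 2/9.
The radius of convergence is the smallest modulus among the singular points: -1 + (1/11)*sqrt(154).
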